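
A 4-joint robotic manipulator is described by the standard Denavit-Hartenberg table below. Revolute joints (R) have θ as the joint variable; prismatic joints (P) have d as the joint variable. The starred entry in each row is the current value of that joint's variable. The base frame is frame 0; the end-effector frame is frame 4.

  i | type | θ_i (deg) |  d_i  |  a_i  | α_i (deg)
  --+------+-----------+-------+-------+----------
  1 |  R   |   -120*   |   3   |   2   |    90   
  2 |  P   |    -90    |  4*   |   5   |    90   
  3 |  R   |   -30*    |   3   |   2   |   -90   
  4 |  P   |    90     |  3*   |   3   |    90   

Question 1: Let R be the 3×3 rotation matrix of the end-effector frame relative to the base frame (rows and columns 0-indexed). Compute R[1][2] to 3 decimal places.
End-effector z-axis (col 2 of R) = (0.4330,-0.2500,-0.8660)
R[1][2] = -0.2500

-0.250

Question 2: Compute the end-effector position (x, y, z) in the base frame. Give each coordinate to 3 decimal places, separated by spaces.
-5.848 1.067 -5.232

after link 1: o_1 = (-1.0000, -1.7321, 3.0000)
after link 2: o_2 = (-4.4641, 0.2679, -2.0000)
after link 3: o_3 = (-2.0981, 2.3660, -3.7321)
after link 4: o_4 = (-5.8481, 1.0670, -5.2321)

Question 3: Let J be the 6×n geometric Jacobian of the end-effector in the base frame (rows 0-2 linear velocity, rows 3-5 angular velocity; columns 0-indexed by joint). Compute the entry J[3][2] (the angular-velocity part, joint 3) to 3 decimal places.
axis z_2 = (0.5000,0.8660,-0.0000); lever o_n−o_2 = (-1.3840,0.7990,-3.2321)
cross product → J_v[:, 2] = (-2.7990,1.6160,1.5981)
J_ω[:, 2] = z_2
entry J[3][2] = 0.5000

0.500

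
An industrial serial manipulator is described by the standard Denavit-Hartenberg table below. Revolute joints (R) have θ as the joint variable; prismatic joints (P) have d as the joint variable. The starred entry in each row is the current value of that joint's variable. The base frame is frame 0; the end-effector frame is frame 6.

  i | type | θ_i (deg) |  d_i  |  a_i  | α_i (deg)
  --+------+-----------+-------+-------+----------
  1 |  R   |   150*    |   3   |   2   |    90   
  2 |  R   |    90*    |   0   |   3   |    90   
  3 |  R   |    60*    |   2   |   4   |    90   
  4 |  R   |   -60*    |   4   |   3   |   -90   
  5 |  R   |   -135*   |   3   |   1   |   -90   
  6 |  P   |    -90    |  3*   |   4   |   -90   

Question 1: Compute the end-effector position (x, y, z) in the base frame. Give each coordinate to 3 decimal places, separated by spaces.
after link 1: o_1 = (-1.7321, 1.0000, 3.0000)
after link 2: o_2 = (-1.7321, 1.0000, 6.0000)
after link 3: o_3 = (-1.7321, 5.0000, 8.0000)
after link 4: o_4 = (0.1675, 3.0939, 12.2141)
after link 5: o_5 = (-0.8668, 5.5273, 13.9487)
after link 6: o_6 = (0.4211, 8.0838, 18.0482)

0.421 8.084 18.048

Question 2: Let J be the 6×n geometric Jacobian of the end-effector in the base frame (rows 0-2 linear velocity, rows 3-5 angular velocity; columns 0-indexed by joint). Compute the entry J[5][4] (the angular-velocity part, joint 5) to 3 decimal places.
axis z_4 = (-0.0580,0.8995,0.4330); lever o_n−o_4 = (0.2537,4.9898,5.8341)
cross product → J_v[:, 4] = (3.0872,0.4483,-0.5176)
J_ω[:, 4] = z_4
entry J[5][4] = 0.4330

0.433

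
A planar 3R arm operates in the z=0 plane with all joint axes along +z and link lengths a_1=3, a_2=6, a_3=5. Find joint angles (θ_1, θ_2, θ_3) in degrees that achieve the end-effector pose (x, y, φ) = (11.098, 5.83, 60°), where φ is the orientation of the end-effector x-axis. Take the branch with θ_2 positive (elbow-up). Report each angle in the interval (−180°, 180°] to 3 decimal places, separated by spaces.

wrist centre = target − a_3·(cos φ, sin φ) = (8.5980, 1.4999)
cos θ_2 = (76.1752−3²−6²)/(2·3·6) = 0.8660; θ_2 = 30.0054° (elbow-up)
β = atan2(1.4999,8.5980) = 9.8954°; ψ = atan2(3.0005,8.1959) = 20.1076°
θ_1 = β − ψ = -10.2122°
θ_3 = φ − θ_1 − θ_2 = 40.2068° (wrapped to (-180°,180°])

-10.212 30.005 40.207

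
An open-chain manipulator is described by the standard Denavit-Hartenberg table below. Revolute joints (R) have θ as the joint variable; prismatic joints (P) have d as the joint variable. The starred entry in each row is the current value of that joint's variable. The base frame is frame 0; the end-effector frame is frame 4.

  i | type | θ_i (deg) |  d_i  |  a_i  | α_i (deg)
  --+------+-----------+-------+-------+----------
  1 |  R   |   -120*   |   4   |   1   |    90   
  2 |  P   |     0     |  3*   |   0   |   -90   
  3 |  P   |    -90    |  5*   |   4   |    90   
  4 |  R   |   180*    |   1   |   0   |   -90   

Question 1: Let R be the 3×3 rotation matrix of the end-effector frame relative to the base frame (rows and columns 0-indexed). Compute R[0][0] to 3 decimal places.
End-effector x-axis (col 0 of R) = (0.8660,-0.5000,0.0000)
R[0][0] = 0.8660

0.866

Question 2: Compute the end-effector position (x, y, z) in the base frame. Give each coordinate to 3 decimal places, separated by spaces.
after link 1: o_1 = (-0.5000, -0.8660, 4.0000)
after link 2: o_2 = (-3.0981, 0.6340, 4.0000)
after link 3: o_3 = (-6.5622, 2.6340, 9.0000)
after link 4: o_4 = (-6.0622, 3.5000, 9.0000)

-6.062 3.500 9.000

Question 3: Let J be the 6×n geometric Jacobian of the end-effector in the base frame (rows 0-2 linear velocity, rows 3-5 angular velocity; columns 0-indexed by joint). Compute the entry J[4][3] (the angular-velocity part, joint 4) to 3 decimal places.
axis z_3 = (0.5000,0.8660,0.0000); lever o_n−o_3 = (0.5000,0.8660,0.0000)
cross product → J_v[:, 3] = (-0.0000,0.0000,-0.0000)
J_ω[:, 3] = z_3
entry J[4][3] = 0.8660

0.866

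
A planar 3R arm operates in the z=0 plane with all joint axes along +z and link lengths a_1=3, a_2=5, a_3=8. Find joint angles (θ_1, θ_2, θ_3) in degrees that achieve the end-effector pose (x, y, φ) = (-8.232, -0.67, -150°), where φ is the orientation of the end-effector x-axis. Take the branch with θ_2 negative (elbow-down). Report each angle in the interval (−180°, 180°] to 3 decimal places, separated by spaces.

wrist centre = target − a_3·(cos φ, sin φ) = (-1.3038, 3.3300)
cos θ_2 = (12.7888−3²−5²)/(2·3·5) = -0.7070; θ_2 = -134.9946° (elbow-down)
β = atan2(3.3300,-1.3038) = 111.3819°; ψ = atan2(-3.5359,-0.5352) = -98.6072°
θ_1 = β − ψ = 209.9890°
θ_3 = φ − θ_1 − θ_2 = 135.0056° (wrapped to (-180°,180°])

-150.011 -134.995 135.006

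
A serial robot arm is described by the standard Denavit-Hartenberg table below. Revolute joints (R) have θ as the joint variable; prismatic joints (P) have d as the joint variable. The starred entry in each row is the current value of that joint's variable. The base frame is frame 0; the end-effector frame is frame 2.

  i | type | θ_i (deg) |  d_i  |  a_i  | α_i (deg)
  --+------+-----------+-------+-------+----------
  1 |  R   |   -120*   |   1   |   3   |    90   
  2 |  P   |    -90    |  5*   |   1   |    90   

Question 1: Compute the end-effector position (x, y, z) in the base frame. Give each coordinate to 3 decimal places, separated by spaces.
-5.830 -0.098 0.000

after link 1: o_1 = (-1.5000, -2.5981, 1.0000)
after link 2: o_2 = (-5.8301, -0.0981, 0.0000)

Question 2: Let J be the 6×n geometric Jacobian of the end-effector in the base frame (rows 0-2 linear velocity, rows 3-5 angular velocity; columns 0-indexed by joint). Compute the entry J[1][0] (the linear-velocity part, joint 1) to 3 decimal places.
axis z_0 = ẑ; lever o_n−o_0 = (-5.8301,-0.0981,0.0000)
cross product → J_v[:, 0] = (0.0981,-5.8301,0.0000)
J_ω[:, 0] = z_0
entry J[1][0] = -5.8301

-5.830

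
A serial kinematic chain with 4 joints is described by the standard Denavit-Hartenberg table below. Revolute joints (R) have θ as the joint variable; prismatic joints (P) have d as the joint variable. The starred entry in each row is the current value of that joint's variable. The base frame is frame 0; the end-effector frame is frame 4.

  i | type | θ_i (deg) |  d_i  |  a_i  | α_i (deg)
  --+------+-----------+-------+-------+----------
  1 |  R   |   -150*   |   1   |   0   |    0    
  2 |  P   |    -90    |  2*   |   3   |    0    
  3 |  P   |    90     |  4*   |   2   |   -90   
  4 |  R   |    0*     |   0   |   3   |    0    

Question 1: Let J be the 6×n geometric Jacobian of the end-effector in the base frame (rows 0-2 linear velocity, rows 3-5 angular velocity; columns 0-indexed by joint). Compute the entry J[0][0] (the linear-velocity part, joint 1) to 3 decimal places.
axis z_0 = ẑ; lever o_n−o_0 = (-5.8301,0.0981,7.0000)
cross product → J_v[:, 0] = (-0.0981,-5.8301,0.0000)
J_ω[:, 0] = z_0
entry J[0][0] = -0.0981

-0.098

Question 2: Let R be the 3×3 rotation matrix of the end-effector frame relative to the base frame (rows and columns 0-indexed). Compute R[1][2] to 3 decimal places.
End-effector z-axis (col 2 of R) = (0.5000,-0.8660,0.0000)
R[1][2] = -0.8660

-0.866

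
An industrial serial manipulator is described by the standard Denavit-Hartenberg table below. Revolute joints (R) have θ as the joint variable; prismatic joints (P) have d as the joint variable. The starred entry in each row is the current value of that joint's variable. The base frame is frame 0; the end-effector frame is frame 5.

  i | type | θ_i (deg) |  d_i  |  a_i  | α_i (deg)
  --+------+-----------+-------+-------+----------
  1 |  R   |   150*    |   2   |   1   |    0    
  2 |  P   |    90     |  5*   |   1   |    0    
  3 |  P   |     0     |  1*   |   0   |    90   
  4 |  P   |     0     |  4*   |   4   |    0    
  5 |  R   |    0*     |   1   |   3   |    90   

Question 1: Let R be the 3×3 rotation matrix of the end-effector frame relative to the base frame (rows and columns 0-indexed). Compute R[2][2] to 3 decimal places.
-1.000

End-effector z-axis (col 2 of R) = (-0.0000,0.0000,-1.0000)
R[2][2] = -1.0000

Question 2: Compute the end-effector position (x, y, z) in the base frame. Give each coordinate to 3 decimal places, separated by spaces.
after link 1: o_1 = (-0.8660, 0.5000, 2.0000)
after link 2: o_2 = (-1.3660, -0.3660, 7.0000)
after link 3: o_3 = (-1.3660, -0.3660, 8.0000)
after link 4: o_4 = (-6.8301, -1.8301, 8.0000)
after link 5: o_5 = (-9.1962, -3.9282, 8.0000)

-9.196 -3.928 8.000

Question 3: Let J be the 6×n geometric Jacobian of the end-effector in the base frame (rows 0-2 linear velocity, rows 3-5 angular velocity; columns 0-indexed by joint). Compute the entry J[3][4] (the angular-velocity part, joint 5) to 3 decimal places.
axis z_4 = (-0.8660,0.5000,0.0000); lever o_n−o_4 = (-2.3660,-2.0981,0.0000)
cross product → J_v[:, 4] = (0.0000,-0.0000,3.0000)
J_ω[:, 4] = z_4
entry J[3][4] = -0.8660

-0.866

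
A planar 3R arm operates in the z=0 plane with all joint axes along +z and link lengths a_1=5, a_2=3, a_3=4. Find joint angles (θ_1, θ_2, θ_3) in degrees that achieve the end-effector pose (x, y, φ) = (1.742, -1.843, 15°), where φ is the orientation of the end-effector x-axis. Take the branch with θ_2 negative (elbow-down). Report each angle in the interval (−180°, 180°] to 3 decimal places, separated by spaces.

-90.009 -135.002 -119.989

wrist centre = target − a_3·(cos φ, sin φ) = (-2.1217, -2.8783)
cos θ_2 = (12.7861−5²−3²)/(2·5·3) = -0.7071; θ_2 = -135.0019° (elbow-down)
β = atan2(-2.8783,-2.1217) = -126.3956°; ψ = atan2(-2.1213,2.8786) = -36.3865°
θ_1 = β − ψ = -90.0090°
θ_3 = φ − θ_1 − θ_2 = -119.9891° (wrapped to (-180°,180°])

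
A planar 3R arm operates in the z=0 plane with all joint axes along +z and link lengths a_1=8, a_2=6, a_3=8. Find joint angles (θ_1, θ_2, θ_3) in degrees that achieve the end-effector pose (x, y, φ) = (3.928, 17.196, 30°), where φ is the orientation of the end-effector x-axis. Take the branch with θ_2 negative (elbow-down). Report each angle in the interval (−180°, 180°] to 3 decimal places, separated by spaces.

115.618 -30.003 -55.615

wrist centre = target − a_3·(cos φ, sin φ) = (-3.0002, 13.1960)
cos θ_2 = (183.1356−8²−6²)/(2·8·6) = 0.8660; θ_2 = -30.0033° (elbow-down)
β = atan2(13.1960,-3.0002) = 102.8089°; ψ = atan2(-3.0003,13.1960) = -12.8093°
θ_1 = β − ψ = 115.6182°
θ_3 = φ − θ_1 − θ_2 = -55.6148° (wrapped to (-180°,180°])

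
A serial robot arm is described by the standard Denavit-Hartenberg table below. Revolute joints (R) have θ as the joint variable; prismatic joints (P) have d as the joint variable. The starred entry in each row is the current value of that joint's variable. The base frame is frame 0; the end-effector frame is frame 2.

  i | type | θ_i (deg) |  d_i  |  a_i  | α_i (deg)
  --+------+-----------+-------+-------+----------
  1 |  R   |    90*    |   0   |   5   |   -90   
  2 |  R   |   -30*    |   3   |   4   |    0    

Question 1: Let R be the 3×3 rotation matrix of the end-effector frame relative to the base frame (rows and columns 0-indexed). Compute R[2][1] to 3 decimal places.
-0.866

End-effector y-axis (col 1 of R) = (-0.0000,0.5000,-0.8660)
R[2][1] = -0.8660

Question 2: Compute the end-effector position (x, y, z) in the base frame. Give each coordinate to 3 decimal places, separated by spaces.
after link 1: o_1 = (0.0000, 5.0000, 0.0000)
after link 2: o_2 = (-3.0000, 8.4641, 2.0000)

-3.000 8.464 2.000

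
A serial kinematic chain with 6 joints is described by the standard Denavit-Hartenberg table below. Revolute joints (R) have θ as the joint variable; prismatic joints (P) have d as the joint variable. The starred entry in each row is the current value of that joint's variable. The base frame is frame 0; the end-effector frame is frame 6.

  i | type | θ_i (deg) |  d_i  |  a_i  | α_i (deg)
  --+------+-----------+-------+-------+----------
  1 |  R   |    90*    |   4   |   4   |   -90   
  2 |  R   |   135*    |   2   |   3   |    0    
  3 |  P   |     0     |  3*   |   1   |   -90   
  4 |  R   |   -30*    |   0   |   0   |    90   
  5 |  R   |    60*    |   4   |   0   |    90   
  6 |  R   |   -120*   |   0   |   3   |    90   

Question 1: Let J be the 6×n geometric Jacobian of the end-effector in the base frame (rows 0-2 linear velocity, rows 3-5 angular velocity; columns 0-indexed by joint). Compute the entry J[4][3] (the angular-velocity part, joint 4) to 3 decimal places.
axis z_3 = (-0.0000,-0.7071,0.7071); lever o_n−o_3 = (-0.8391,1.8735,0.0364)
cross product → J_v[:, 3] = (-1.3505,-0.5933,-0.5933)
J_ω[:, 3] = z_3
entry J[4][3] = -0.7071

-0.707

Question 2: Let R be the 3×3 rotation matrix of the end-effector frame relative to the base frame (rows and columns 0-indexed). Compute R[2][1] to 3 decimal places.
End-effector y-axis (col 1 of R) = (-0.4330,-0.1768,-0.8839)
R[2][1] = -0.8839

-0.884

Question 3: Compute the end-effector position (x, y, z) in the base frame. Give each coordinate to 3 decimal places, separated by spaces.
after link 1: o_1 = (0.0000, 4.0000, 4.0000)
after link 2: o_2 = (-2.0000, 1.8787, 1.8787)
after link 3: o_3 = (-5.0000, 1.1716, 1.1716)
after link 4: o_4 = (-5.0000, 1.1716, 1.1716)
after link 5: o_5 = (-8.4641, 2.5858, 2.5858)
after link 6: o_6 = (-5.8391, 3.0451, 1.2079)

-5.839 3.045 1.208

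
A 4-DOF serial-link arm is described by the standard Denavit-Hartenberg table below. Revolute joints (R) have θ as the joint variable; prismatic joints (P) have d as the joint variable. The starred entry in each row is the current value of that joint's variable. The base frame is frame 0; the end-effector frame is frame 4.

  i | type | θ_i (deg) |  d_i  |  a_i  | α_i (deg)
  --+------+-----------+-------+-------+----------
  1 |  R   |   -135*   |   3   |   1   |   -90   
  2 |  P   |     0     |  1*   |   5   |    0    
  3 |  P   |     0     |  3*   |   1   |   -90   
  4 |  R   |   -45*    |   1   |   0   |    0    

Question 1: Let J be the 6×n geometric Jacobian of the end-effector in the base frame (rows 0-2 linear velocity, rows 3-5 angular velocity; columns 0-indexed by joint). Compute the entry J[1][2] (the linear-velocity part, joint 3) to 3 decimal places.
-0.707

prismatic axis z_2 = (0.7071,-0.7071,0.0000)
J_v[:, 2] = z_2; J_ω[:, 2] = (0,0,0)
entry J[1][2] = -0.7071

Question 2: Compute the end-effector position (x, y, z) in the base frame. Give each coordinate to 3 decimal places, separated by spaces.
-2.121 -7.778 2.000

after link 1: o_1 = (-0.7071, -0.7071, 3.0000)
after link 2: o_2 = (-3.5355, -4.9497, 3.0000)
after link 3: o_3 = (-2.1213, -7.7782, 3.0000)
after link 4: o_4 = (-2.1213, -7.7782, 2.0000)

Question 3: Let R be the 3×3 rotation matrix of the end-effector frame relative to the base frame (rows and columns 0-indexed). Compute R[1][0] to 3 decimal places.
-1.000

End-effector x-axis (col 0 of R) = (0.0000,-1.0000,0.0000)
R[1][0] = -1.0000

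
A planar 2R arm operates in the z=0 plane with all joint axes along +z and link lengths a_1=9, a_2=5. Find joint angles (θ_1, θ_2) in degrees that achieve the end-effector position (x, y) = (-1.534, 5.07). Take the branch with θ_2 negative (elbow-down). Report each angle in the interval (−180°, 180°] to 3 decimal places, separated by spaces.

134.996 -150.000

cos θ_2 = (28.0581−9²−5²)/(2·9·5) = -0.8660; θ_2 = -149.9996° (elbow-down)
β = atan2(5.0700,-1.5340) = 106.8339°; ψ = atan2(-2.5000,4.6699) = -28.1624°
θ_1 = β − ψ = 134.9964°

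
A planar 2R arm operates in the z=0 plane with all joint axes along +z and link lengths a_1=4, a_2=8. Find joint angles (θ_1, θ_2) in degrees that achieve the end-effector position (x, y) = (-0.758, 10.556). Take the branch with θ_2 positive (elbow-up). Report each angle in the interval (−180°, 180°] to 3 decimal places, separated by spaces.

53.217 59.996

cos θ_2 = (112.0037−4²−8²)/(2·4·8) = 0.5001; θ_2 = 59.9962° (elbow-up)
β = atan2(10.5560,-0.7580) = 94.1072°; ψ = atan2(6.9279,8.0005) = 40.8907°
θ_1 = β − ψ = 53.2166°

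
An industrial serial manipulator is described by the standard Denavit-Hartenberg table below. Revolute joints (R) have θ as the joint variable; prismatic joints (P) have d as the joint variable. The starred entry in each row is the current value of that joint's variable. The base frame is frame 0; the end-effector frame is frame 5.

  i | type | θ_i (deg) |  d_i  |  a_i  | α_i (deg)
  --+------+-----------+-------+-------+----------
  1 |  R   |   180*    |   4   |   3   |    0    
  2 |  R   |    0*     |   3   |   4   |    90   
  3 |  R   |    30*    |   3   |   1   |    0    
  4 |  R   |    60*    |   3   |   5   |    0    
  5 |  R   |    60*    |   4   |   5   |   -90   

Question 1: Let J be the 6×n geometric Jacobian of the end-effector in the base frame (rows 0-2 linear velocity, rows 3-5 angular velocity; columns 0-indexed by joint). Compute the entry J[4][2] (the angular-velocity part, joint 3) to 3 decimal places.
1.000

axis z_2 = (0.0000,1.0000,0.0000); lever o_n−o_2 = (3.4641,10.0000,8.0000)
cross product → J_v[:, 2] = (8.0000,-0.0000,-3.4641)
J_ω[:, 2] = z_2
entry J[4][2] = 1.0000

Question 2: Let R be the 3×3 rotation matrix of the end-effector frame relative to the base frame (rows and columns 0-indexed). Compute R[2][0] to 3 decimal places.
0.500

End-effector x-axis (col 0 of R) = (0.8660,-0.0000,0.5000)
R[2][0] = 0.5000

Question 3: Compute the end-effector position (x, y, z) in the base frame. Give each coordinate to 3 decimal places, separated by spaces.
after link 1: o_1 = (-3.0000, 0.0000, 4.0000)
after link 2: o_2 = (-7.0000, 0.0000, 7.0000)
after link 3: o_3 = (-7.8660, 3.0000, 7.5000)
after link 4: o_4 = (-7.8660, 6.0000, 12.5000)
after link 5: o_5 = (-3.5359, 10.0000, 15.0000)

-3.536 10.000 15.000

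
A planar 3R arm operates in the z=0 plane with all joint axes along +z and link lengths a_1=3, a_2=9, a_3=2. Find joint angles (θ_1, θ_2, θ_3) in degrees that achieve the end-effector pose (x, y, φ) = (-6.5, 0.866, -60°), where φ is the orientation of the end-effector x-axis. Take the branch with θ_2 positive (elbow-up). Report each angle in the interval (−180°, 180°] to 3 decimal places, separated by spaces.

60.000 120.000 120.000

wrist centre = target − a_3·(cos φ, sin φ) = (-7.5000, 2.5981)
cos θ_2 = (62.9999−3²−9²)/(2·3·9) = -0.5000; θ_2 = 120.0002° (elbow-up)
β = atan2(2.5981,-7.5000) = 160.8936°; ψ = atan2(7.7942,-1.5000) = 100.8936°
θ_1 = β − ψ = 60.0000°
θ_3 = φ − θ_1 − θ_2 = 119.9998° (wrapped to (-180°,180°])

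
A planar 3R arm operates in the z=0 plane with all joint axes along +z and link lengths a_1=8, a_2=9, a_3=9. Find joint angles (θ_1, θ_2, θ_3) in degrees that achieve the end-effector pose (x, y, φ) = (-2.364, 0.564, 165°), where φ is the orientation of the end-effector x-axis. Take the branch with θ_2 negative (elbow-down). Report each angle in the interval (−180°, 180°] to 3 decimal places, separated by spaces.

59.998 -135.000 -119.998

wrist centre = target − a_3·(cos φ, sin φ) = (6.3293, -1.7654)
cos θ_2 = (43.1770−8²−9²)/(2·8·9) = -0.7071; θ_2 = -134.9998° (elbow-down)
β = atan2(-1.7654,6.3293) = -15.5848°; ψ = atan2(-6.3640,1.6361) = -75.5825°
θ_1 = β − ψ = 59.9977°
θ_3 = φ − θ_1 − θ_2 = -119.9979° (wrapped to (-180°,180°])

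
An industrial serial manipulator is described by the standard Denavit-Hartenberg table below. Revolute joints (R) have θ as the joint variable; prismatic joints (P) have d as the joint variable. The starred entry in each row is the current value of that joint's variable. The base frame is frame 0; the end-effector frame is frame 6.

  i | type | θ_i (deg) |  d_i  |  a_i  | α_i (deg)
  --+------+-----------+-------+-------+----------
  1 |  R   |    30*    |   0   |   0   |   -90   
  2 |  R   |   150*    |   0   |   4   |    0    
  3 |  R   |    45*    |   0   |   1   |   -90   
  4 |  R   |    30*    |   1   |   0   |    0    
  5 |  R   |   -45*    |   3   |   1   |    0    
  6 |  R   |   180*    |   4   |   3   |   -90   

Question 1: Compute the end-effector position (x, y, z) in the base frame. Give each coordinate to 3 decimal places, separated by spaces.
after link 1: o_1 = (0.0000, 0.0000, 0.0000)
after link 2: o_2 = (-3.0000, -1.7321, -2.0000)
after link 3: o_3 = (-3.8365, -2.2150, -1.7412)
after link 4: o_4 = (-3.6124, -2.0856, -0.7753)
after link 5: o_5 = (-3.8774, -1.9397, 2.3725)
after link 6: o_6 = (-0.1685, -0.6950, 5.4862)

-0.169 -0.695 5.486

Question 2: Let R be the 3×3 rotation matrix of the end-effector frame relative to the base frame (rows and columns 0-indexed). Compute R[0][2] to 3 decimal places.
End-effector z-axis (col 2 of R) = (-0.2665,0.9615,-0.0670)
R[0][2] = -0.2665

-0.266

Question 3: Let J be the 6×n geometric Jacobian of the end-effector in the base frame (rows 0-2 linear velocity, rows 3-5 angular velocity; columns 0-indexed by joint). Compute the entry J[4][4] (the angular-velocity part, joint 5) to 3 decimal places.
axis z_4 = (0.2241,0.1294,0.9659); lever o_n−o_4 = (3.4439,1.3906,6.2615)
cross product → J_v[:, 4] = (-0.5329,1.9230,-0.1340)
J_ω[:, 4] = z_4
entry J[4][4] = 0.1294

0.129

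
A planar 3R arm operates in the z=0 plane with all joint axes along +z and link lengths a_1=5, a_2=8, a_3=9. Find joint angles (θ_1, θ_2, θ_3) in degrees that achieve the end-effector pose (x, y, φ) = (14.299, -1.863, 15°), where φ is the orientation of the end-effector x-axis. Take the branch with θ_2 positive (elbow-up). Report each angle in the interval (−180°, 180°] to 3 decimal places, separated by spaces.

wrist centre = target − a_3·(cos φ, sin φ) = (5.6057, -4.1924)
cos θ_2 = (48.9995−5²−8²)/(2·5·8) = -0.5000; θ_2 = 120.0004° (elbow-up)
β = atan2(-4.1924,5.6057) = -36.7921°; ψ = atan2(6.9282,0.9999) = 81.7872°
θ_1 = β − ψ = -118.5793°
θ_3 = φ − θ_1 − θ_2 = 13.5789° (wrapped to (-180°,180°])

-118.579 120.000 13.579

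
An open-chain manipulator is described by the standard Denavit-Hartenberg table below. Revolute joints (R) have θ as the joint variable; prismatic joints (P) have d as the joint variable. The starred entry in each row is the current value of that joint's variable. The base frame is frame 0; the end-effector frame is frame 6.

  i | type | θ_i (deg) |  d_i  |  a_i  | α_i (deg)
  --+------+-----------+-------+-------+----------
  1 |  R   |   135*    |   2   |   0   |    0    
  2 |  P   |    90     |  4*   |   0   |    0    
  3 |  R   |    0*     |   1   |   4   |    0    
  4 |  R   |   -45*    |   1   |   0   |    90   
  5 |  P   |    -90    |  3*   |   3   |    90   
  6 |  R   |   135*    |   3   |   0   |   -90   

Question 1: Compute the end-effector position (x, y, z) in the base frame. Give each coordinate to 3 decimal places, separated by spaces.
0.172 0.172 5.000

after link 1: o_1 = (0.0000, 0.0000, 2.0000)
after link 2: o_2 = (0.0000, 0.0000, 6.0000)
after link 3: o_3 = (-2.8284, -2.8284, 7.0000)
after link 4: o_4 = (-2.8284, -2.8284, 8.0000)
after link 5: o_5 = (-2.8284, 0.1716, 5.0000)
after link 6: o_6 = (0.1716, 0.1716, 5.0000)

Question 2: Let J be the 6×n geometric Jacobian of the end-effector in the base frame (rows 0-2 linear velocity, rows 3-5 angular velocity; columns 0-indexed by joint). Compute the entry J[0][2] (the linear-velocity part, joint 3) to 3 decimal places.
-0.172

axis z_2 = (0.0000,0.0000,1.0000); lever o_n−o_2 = (0.1716,0.1716,-1.0000)
cross product → J_v[:, 2] = (-0.1716,0.1716,0.0000)
J_ω[:, 2] = z_2
entry J[0][2] = -0.1716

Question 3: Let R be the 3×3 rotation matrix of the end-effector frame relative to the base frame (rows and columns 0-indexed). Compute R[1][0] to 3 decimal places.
End-effector x-axis (col 0 of R) = (-0.0000,0.7071,0.7071)
R[1][0] = 0.7071

0.707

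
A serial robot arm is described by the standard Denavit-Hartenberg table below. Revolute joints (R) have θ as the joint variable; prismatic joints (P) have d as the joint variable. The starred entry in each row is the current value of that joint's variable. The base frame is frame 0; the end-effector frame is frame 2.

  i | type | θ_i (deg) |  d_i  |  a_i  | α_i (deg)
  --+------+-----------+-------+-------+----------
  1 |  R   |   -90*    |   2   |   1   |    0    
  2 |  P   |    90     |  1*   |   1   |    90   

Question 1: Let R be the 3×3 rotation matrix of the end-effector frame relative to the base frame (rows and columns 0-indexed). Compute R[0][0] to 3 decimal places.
End-effector x-axis (col 0 of R) = (1.0000,0.0000,0.0000)
R[0][0] = 1.0000

1.000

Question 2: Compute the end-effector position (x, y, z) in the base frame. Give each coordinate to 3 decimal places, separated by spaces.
1.000 -1.000 3.000

after link 1: o_1 = (0.0000, -1.0000, 2.0000)
after link 2: o_2 = (1.0000, -1.0000, 3.0000)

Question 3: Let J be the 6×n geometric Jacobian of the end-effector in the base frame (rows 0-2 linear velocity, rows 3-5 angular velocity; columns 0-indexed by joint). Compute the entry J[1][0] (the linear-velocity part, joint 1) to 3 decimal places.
axis z_0 = ẑ; lever o_n−o_0 = (1.0000,-1.0000,3.0000)
cross product → J_v[:, 0] = (1.0000,1.0000,-0.0000)
J_ω[:, 0] = z_0
entry J[1][0] = 1.0000

1.000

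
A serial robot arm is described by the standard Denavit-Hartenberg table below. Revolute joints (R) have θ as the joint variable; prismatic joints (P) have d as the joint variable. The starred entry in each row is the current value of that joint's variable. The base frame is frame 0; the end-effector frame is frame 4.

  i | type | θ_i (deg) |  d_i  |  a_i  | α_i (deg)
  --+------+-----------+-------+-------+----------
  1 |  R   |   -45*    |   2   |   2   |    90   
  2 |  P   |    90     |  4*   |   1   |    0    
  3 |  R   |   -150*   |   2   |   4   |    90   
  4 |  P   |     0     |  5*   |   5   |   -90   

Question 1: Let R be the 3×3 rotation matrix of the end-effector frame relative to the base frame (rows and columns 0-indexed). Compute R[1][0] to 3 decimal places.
-0.354

End-effector x-axis (col 0 of R) = (0.3536,-0.3536,-0.8660)
R[1][0] = -0.3536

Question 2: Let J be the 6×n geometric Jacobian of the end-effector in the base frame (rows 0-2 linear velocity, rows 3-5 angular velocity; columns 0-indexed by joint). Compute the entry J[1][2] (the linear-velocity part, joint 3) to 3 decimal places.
axis z_2 = (-0.7071,-0.7071,0.0000); lever o_n−o_2 = (-1.2941,-1.5343,-10.2942)
cross product → J_v[:, 2] = (7.2791,-7.2791,0.1699)
J_ω[:, 2] = z_2
entry J[1][2] = -7.2791

-7.279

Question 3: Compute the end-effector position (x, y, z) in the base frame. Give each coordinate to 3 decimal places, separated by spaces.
after link 1: o_1 = (1.4142, -1.4142, 2.0000)
after link 2: o_2 = (-1.4142, -4.2426, 3.0000)
after link 3: o_3 = (-1.4142, -7.0711, -0.4641)
after link 4: o_4 = (-2.7083, -5.7770, -7.2942)

-2.708 -5.777 -7.294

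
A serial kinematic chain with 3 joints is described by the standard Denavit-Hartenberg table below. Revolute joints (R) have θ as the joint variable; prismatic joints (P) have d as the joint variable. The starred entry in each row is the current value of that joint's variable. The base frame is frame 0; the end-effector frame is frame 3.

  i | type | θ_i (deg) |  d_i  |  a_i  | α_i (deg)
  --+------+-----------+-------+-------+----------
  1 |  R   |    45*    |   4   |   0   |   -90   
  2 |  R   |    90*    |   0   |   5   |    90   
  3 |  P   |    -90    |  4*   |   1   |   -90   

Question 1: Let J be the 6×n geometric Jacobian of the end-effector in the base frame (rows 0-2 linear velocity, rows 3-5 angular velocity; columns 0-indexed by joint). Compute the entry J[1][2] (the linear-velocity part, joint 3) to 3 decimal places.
0.707

prismatic axis z_2 = (0.7071,0.7071,0.0000)
J_v[:, 2] = z_2; J_ω[:, 2] = (0,0,0)
entry J[1][2] = 0.7071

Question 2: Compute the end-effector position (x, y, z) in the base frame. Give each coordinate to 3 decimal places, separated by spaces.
after link 1: o_1 = (0.0000, 0.0000, 4.0000)
after link 2: o_2 = (0.0000, 0.0000, -1.0000)
after link 3: o_3 = (3.5355, 2.1213, -1.0000)

3.536 2.121 -1.000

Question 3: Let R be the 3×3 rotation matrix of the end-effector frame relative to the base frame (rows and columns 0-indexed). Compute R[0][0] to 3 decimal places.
0.707

End-effector x-axis (col 0 of R) = (0.7071,-0.7071,-0.0000)
R[0][0] = 0.7071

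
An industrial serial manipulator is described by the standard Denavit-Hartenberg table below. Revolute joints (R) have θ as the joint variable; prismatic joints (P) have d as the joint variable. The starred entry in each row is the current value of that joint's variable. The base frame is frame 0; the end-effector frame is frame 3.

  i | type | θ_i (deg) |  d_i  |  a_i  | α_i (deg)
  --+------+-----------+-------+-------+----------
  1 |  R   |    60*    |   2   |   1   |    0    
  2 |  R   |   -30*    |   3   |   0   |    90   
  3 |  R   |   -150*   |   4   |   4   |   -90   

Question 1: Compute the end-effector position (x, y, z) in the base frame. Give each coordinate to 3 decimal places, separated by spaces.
after link 1: o_1 = (0.5000, 0.8660, 2.0000)
after link 2: o_2 = (0.5000, 0.8660, 5.0000)
after link 3: o_3 = (-0.5000, -4.3301, 3.0000)

-0.500 -4.330 3.000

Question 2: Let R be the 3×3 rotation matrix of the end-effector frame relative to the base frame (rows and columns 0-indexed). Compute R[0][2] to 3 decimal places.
0.433

End-effector z-axis (col 2 of R) = (0.4330,0.2500,-0.8660)
R[0][2] = 0.4330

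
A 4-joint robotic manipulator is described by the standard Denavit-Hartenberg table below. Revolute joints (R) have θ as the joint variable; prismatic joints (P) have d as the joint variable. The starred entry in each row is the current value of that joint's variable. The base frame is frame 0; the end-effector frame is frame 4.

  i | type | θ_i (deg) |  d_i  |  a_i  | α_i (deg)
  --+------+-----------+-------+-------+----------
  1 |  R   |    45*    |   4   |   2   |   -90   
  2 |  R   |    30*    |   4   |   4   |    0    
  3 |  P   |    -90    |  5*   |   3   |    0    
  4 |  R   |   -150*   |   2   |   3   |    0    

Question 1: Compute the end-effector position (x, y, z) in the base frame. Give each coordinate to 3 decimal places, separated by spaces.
after link 1: o_1 = (1.4142, 1.4142, 4.0000)
after link 2: o_2 = (1.0353, 6.6921, 2.0000)
after link 3: o_3 = (-1.4396, 11.2883, 4.5981)
after link 4: o_4 = (-4.6909, 10.8654, 3.0981)

-4.691 10.865 3.098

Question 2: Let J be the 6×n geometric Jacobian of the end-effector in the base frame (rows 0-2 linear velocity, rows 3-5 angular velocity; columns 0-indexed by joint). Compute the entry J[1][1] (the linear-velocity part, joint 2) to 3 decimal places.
-0.638

axis z_1 = (-0.7071,0.7071,0.0000); lever o_n−o_1 = (-6.1051,9.4512,-0.9019)
cross product → J_v[:, 1] = (-0.6378,-0.6378,-2.3660)
J_ω[:, 1] = z_1
entry J[1][1] = -0.6378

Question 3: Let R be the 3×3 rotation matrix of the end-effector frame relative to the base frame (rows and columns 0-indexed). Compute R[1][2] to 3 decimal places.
0.707

End-effector z-axis (col 2 of R) = (-0.7071,0.7071,0.0000)
R[1][2] = 0.7071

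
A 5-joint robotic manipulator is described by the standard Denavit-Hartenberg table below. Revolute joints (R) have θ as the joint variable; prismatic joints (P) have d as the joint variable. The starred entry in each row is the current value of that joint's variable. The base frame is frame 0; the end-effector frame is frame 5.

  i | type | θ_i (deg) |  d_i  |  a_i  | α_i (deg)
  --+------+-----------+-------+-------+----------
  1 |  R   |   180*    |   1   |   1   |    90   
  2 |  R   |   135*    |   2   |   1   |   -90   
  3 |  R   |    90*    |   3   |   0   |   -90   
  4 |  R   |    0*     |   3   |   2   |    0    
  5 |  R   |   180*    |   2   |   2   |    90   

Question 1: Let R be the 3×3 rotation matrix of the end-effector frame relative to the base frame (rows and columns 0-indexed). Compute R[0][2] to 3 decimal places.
End-effector z-axis (col 2 of R) = (-0.7071,-0.0000,0.7071)
R[0][2] = -0.7071

-0.707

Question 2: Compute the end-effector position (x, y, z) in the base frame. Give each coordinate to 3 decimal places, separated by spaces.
-1.707 2.000 -3.950

after link 1: o_1 = (-1.0000, 0.0000, 1.0000)
after link 2: o_2 = (-0.2929, 2.0000, 1.7071)
after link 3: o_3 = (1.8284, 2.0000, -0.4142)
after link 4: o_4 = (-0.2929, 0.0000, -2.5355)
after link 5: o_5 = (-1.7071, 2.0000, -3.9497)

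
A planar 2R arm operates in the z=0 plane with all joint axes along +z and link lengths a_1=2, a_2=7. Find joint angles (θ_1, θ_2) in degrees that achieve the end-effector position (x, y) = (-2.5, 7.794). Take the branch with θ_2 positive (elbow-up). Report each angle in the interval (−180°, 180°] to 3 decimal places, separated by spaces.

cos θ_2 = (66.9964−2²−7²)/(2·2·7) = 0.4999; θ_2 = 60.0084° (elbow-up)
β = atan2(7.7940,-2.5000) = 107.7841°; ψ = atan2(6.0627,5.4991) = 47.7907°
θ_1 = β − ψ = 59.9935°

59.993 60.008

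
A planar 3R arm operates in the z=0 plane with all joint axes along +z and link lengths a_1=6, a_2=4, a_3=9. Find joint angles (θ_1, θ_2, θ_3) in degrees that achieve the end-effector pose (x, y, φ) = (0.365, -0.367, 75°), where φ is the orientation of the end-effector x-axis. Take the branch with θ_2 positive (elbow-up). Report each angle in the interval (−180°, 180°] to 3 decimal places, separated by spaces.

-119.993 44.988 150.005

wrist centre = target − a_3·(cos φ, sin φ) = (-1.9644, -9.0603)
cos θ_2 = (85.9484−6²−4²)/(2·6·4) = 0.7073; θ_2 = 44.9878° (elbow-up)
β = atan2(-9.0603,-1.9644) = -102.2330°; ψ = atan2(2.8278,8.8290) = 17.7596°
θ_1 = β − ψ = -119.9925°
θ_3 = φ − θ_1 − θ_2 = 150.0048° (wrapped to (-180°,180°])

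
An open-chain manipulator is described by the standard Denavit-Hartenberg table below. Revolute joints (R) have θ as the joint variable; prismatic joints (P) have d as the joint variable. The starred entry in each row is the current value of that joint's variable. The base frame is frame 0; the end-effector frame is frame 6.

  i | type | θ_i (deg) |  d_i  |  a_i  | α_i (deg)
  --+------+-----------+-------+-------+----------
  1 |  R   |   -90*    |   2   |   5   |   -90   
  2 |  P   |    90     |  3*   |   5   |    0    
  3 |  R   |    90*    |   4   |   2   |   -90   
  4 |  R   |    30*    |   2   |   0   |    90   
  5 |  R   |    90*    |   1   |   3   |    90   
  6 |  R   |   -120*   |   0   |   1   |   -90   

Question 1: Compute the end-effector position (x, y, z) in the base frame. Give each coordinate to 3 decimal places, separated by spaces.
7.116 -2.933 1.500

after link 1: o_1 = (0.0000, -5.0000, 2.0000)
after link 2: o_2 = (3.0000, -5.0000, -3.0000)
after link 3: o_3 = (7.0000, -3.0000, -3.0000)
after link 4: o_4 = (7.0000, -3.0000, -1.0000)
after link 5: o_5 = (7.8660, -2.5000, 2.0000)
after link 6: o_6 = (7.1160, -2.9330, 1.5000)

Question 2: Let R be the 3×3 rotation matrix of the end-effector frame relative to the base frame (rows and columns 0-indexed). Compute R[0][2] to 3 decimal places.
End-effector z-axis (col 2 of R) = (-0.4330,-0.2500,0.8660)
R[0][2] = -0.4330

-0.433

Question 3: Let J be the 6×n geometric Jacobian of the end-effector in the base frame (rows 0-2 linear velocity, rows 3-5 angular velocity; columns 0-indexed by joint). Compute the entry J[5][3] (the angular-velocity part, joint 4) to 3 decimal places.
1.000

axis z_3 = (-0.0000,0.0000,1.0000); lever o_n−o_3 = (0.1160,0.0670,4.5000)
cross product → J_v[:, 3] = (-0.0670,0.1160,-0.0000)
J_ω[:, 3] = z_3
entry J[5][3] = 1.0000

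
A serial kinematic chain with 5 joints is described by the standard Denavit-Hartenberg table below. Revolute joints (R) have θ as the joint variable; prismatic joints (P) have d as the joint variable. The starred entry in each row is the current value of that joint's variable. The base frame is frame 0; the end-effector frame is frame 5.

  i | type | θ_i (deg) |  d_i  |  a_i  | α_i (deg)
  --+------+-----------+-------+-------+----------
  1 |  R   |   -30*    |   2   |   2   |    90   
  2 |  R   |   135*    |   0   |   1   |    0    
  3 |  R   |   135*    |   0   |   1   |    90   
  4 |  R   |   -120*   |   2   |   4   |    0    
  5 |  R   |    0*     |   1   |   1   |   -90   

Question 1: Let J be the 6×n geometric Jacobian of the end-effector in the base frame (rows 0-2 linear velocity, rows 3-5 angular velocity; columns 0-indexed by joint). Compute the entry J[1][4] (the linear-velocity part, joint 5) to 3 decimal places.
axis z_4 = (-0.8660,0.5000,0.0000); lever o_n−o_4 = (-0.4330,1.2500,0.5000)
cross product → J_v[:, 4] = (0.2500,0.4330,-0.8660)
J_ω[:, 4] = z_4
entry J[1][4] = 0.4330

0.433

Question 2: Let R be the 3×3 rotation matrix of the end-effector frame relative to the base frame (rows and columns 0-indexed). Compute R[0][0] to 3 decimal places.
0.433

End-effector x-axis (col 0 of R) = (0.4330,0.7500,0.5000)
R[0][0] = 0.4330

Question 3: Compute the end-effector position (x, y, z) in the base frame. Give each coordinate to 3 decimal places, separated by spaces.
0.687 4.604 4.207

after link 1: o_1 = (1.7321, -1.0000, 2.0000)
after link 2: o_2 = (1.1197, -0.6464, 2.7071)
after link 3: o_3 = (1.1197, -0.6464, 1.7071)
after link 4: o_4 = (1.1197, 3.3536, 3.7071)
after link 5: o_5 = (0.6867, 4.6036, 4.2071)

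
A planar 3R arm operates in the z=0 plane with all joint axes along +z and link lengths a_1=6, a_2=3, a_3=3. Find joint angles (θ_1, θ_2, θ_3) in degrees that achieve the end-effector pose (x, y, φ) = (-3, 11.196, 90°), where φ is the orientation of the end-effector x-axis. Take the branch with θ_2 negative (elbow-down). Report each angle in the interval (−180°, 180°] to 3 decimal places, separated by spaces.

120.003 -30.008 0.005

wrist centre = target − a_3·(cos φ, sin φ) = (-3.0000, 8.1960)
cos θ_2 = (76.1744−6²−3²)/(2·6·3) = 0.8660; θ_2 = -30.0080° (elbow-down)
β = atan2(8.1960,-3.0000) = 110.1043°; ψ = atan2(-1.5004,8.5979) = -9.8987°
θ_1 = β − ψ = 120.0029°
θ_3 = φ − θ_1 − θ_2 = 0.0050° (wrapped to (-180°,180°])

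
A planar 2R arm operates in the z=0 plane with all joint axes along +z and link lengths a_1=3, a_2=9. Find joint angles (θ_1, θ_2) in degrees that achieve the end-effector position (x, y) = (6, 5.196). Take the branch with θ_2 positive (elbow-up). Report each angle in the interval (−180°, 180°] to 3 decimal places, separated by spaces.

-60.003 120.002

cos θ_2 = (62.9984−3²−9²)/(2·3·9) = -0.5000; θ_2 = 120.0019° (elbow-up)
β = atan2(5.1960,6.0000) = 40.8926°; ψ = atan2(7.7941,-1.5003) = 100.8955°
θ_1 = β − ψ = -60.0029°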